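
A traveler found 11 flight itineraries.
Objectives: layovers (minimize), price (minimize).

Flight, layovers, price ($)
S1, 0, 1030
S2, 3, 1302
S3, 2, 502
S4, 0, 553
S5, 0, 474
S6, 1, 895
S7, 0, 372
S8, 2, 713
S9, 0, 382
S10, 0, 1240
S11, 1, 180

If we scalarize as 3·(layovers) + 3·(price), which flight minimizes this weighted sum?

S1: 3·0 + 3·1030 = 3090
S2: 3·3 + 3·1302 = 3915
S3: 3·2 + 3·502 = 1512
S4: 3·0 + 3·553 = 1659
S5: 3·0 + 3·474 = 1422
S6: 3·1 + 3·895 = 2688
S7: 3·0 + 3·372 = 1116
S8: 3·2 + 3·713 = 2145
S9: 3·0 + 3·382 = 1146
S10: 3·0 + 3·1240 = 3720
S11: 3·1 + 3·180 = 543
Lowest: S11 at 543.

S11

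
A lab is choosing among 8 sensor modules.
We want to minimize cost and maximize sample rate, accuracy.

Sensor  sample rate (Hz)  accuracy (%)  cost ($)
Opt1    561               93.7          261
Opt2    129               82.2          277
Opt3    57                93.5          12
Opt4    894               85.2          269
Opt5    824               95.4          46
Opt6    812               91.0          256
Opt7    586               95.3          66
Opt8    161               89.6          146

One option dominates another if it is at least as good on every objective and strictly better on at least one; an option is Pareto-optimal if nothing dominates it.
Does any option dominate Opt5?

Opt1: worse on sample rate (561 vs 824).
Opt2: worse on sample rate (129 vs 824).
Opt3: worse on sample rate (57 vs 824).
Opt4: worse on accuracy (85.2 vs 95.4).
Opt6: worse on sample rate (812 vs 824).
Opt7: worse on sample rate (586 vs 824).
Opt8: worse on sample rate (161 vs 824).
No option is at least as good as Opt5 on every objective and strictly better on one.

No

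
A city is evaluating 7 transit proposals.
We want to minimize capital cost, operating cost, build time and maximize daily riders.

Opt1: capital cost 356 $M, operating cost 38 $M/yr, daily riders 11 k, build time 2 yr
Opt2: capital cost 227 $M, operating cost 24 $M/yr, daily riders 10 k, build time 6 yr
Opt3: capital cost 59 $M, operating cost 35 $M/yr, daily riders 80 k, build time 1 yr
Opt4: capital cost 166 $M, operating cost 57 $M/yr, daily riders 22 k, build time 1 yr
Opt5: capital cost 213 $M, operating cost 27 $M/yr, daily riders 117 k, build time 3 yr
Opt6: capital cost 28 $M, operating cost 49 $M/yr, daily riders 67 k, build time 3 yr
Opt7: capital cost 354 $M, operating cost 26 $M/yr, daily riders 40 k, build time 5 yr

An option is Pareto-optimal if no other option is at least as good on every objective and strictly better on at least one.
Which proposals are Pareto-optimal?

Opt1: dominated by Opt3 (capital cost 59≤356, operating cost 35≤38, daily riders 80≥11, build time 1≤2).
Opt2: not dominated (best operating cost).
Opt3: not dominated.
Opt4: dominated by Opt3 (capital cost 59≤166, operating cost 35≤57, daily riders 80≥22, build time 1≤1).
Opt5: not dominated (best daily riders).
Opt6: not dominated (best capital cost).
Opt7: not dominated.

Opt2, Opt3, Opt5, Opt6, Opt7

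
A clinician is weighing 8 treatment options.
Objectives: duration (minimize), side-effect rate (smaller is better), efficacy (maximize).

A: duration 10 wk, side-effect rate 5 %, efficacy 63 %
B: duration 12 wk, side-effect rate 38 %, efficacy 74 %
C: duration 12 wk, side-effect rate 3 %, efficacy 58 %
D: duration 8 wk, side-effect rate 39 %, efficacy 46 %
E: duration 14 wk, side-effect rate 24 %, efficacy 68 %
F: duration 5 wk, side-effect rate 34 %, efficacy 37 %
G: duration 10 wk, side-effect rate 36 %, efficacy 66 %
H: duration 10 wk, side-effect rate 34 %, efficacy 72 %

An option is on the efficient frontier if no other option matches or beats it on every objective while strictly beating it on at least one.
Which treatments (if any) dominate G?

H

H: duration 10≤10, side-effect rate 34≤36, efficacy 72≥66 — dominates G.
Others (A, B, C, D, E, F) are each worse than G on at least one objective.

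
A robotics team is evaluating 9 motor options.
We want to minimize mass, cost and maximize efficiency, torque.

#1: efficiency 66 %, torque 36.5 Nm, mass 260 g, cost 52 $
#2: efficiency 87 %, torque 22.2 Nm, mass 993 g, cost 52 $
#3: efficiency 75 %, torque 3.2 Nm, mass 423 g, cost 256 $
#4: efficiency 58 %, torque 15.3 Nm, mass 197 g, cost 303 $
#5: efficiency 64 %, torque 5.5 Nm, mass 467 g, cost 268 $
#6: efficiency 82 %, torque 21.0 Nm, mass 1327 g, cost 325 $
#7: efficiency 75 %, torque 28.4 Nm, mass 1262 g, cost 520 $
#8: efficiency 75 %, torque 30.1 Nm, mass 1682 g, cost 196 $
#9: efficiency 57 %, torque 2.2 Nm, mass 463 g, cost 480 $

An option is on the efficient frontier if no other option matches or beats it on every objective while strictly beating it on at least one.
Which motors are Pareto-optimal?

#1, #2, #3, #4, #7, #8

#1: not dominated (best torque).
#2: not dominated (best efficiency).
#3: not dominated.
#4: not dominated (best mass).
#5: dominated by #1 (efficiency 66≥64, torque 36.5≥5.5, mass 260≤467, cost 52≤268).
#6: dominated by #2 (efficiency 87≥82, torque 22.2≥21.0, mass 993≤1327, cost 52≤325).
#7: not dominated.
#8: not dominated.
#9: dominated by #1 (efficiency 66≥57, torque 36.5≥2.2, mass 260≤463, cost 52≤480).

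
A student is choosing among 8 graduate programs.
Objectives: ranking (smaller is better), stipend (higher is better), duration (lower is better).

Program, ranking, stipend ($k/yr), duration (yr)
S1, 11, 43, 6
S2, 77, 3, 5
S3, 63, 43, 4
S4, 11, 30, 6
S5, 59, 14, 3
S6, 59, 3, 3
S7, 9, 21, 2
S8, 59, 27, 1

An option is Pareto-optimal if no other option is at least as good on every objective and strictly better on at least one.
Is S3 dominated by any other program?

No

S1: worse on duration (6 vs 4).
S2: worse on ranking (77 vs 63).
S4: worse on stipend (30 vs 43).
S5: worse on stipend (14 vs 43).
S6: worse on stipend (3 vs 43).
S7: worse on stipend (21 vs 43).
S8: worse on stipend (27 vs 43).
No option is at least as good as S3 on every objective and strictly better on one.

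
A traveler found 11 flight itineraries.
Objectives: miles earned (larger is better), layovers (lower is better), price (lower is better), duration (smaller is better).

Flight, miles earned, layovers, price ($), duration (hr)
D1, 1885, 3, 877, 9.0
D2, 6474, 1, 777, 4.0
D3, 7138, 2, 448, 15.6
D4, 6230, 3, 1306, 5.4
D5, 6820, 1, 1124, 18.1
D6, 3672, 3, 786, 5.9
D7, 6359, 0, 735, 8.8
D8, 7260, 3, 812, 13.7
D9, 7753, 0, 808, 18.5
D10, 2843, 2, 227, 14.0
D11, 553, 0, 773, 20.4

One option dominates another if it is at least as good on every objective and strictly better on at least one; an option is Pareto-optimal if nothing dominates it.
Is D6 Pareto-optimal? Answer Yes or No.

No

D2 vs D6: miles earned 6474≥3672, layovers 1≤3, price 777≤786, duration 4.0≤5.9 — D2 is at least as good on every objective and strictly better on at least one, so D2 dominates D6.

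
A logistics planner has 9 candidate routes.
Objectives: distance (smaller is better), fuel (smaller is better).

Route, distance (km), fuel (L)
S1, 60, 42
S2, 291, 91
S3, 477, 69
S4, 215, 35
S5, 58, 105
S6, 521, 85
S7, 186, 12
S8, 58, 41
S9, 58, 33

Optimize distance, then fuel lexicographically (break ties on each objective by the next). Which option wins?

S9

First minimize distance: best is 58, kept {S5, S8, S9}.
Then minimize fuel: best is 33, kept {S9}.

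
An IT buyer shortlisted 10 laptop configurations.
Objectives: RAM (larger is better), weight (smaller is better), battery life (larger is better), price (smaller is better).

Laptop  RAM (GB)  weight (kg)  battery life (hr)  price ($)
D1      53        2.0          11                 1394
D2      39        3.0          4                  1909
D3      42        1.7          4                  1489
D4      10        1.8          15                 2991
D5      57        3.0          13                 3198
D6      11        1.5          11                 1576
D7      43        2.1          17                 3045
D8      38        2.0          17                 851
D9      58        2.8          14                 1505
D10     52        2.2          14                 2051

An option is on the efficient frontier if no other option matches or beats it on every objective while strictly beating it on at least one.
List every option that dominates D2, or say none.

D1: RAM 53≥39, weight 2.0≤3.0, battery life 11≥4, price 1394≤1909 — dominates D2.
D3: RAM 42≥39, weight 1.7≤3.0, battery life 4≥4, price 1489≤1909 — dominates D2.
D9: RAM 58≥39, weight 2.8≤3.0, battery life 14≥4, price 1505≤1909 — dominates D2.
Others (D4, D5, D6, D7, D8, D10) are each worse than D2 on at least one objective.

D1, D3, D9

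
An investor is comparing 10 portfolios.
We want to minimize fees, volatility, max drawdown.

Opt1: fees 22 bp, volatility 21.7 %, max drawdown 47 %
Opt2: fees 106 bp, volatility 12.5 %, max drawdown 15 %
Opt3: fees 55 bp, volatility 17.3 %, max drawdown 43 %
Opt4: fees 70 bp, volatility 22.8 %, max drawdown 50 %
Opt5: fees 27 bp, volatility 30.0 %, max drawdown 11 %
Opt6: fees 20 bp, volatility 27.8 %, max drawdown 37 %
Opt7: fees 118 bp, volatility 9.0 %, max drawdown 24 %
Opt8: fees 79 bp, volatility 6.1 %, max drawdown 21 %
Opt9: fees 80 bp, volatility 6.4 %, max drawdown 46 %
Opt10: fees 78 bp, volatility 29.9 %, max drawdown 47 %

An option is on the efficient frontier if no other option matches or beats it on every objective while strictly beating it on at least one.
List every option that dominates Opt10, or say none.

Opt1: fees 22≤78, volatility 21.7≤29.9, max drawdown 47≤47 — dominates Opt10.
Opt3: fees 55≤78, volatility 17.3≤29.9, max drawdown 43≤47 — dominates Opt10.
Opt6: fees 20≤78, volatility 27.8≤29.9, max drawdown 37≤47 — dominates Opt10.
Others (Opt2, Opt4, Opt5, Opt7, Opt8, Opt9) are each worse than Opt10 on at least one objective.

Opt1, Opt3, Opt6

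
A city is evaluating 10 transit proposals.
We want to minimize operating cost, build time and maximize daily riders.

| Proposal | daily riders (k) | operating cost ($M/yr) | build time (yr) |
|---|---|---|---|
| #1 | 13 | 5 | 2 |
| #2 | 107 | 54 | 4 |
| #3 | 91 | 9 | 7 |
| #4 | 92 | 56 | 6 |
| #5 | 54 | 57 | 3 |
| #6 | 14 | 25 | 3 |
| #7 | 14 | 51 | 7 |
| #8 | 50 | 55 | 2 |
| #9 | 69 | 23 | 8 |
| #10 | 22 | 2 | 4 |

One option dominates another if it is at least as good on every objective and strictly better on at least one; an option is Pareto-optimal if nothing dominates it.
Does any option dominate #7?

Yes

#3 vs #7: daily riders 91≥14, operating cost 9≤51, build time 7≤7 — #3 is at least as good on every objective and strictly better on at least one, so #3 dominates #7.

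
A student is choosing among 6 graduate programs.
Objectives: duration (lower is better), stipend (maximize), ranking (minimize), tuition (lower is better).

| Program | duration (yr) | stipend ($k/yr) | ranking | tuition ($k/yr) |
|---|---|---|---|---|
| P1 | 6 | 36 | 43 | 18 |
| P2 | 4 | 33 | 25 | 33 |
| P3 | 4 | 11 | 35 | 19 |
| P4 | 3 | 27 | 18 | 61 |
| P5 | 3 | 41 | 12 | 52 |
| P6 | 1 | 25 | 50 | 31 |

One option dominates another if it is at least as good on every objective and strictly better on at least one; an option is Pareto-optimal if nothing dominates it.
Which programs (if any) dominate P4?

P5: duration 3≤3, stipend 41≥27, ranking 12≤18, tuition 52≤61 — dominates P4.
Others (P1, P2, P3, P6) are each worse than P4 on at least one objective.

P5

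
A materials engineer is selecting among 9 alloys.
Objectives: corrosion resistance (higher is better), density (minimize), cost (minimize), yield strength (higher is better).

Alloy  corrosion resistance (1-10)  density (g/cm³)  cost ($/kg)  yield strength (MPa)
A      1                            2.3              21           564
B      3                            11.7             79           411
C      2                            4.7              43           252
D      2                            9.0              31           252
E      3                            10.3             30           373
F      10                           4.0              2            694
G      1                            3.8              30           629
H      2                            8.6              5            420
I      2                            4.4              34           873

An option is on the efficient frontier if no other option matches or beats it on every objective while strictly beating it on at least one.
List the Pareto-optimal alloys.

A: not dominated (best density).
B: dominated by F (corrosion resistance 10≥3, density 4.0≤11.7, cost 2≤79, yield strength 694≥411).
C: dominated by F (corrosion resistance 10≥2, density 4.0≤4.7, cost 2≤43, yield strength 694≥252).
D: dominated by F (corrosion resistance 10≥2, density 4.0≤9.0, cost 2≤31, yield strength 694≥252).
E: dominated by F (corrosion resistance 10≥3, density 4.0≤10.3, cost 2≤30, yield strength 694≥373).
F: not dominated (best corrosion resistance).
G: not dominated.
H: dominated by F (corrosion resistance 10≥2, density 4.0≤8.6, cost 2≤5, yield strength 694≥420).
I: not dominated (best yield strength).

A, F, G, I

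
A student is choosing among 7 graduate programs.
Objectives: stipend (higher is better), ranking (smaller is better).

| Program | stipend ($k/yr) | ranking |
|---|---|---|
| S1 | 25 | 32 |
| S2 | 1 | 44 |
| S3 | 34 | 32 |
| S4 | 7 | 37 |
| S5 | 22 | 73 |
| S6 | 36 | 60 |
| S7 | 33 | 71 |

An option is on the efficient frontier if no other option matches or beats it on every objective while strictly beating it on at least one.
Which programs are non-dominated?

S1: dominated by S3 (stipend 34≥25, ranking 32≤32).
S2: dominated by S1 (stipend 25≥1, ranking 32≤44).
S3: not dominated.
S4: dominated by S1 (stipend 25≥7, ranking 32≤37).
S5: dominated by S1 (stipend 25≥22, ranking 32≤73).
S6: not dominated (best stipend).
S7: dominated by S3 (stipend 34≥33, ranking 32≤71).

S3, S6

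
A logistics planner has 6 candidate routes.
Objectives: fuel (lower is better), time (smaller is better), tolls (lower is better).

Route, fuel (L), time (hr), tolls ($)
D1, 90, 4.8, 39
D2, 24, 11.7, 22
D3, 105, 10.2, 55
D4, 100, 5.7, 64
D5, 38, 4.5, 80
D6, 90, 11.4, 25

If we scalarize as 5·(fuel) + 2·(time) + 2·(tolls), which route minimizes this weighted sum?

D1: 5·90 + 2·4.8 + 2·39 = 537.6
D2: 5·24 + 2·11.7 + 2·22 = 187.4
D3: 5·105 + 2·10.2 + 2·55 = 655.4
D4: 5·100 + 2·5.7 + 2·64 = 639.4
D5: 5·38 + 2·4.5 + 2·80 = 359.0
D6: 5·90 + 2·11.4 + 2·25 = 522.8
Lowest: D2 at 187.4.

D2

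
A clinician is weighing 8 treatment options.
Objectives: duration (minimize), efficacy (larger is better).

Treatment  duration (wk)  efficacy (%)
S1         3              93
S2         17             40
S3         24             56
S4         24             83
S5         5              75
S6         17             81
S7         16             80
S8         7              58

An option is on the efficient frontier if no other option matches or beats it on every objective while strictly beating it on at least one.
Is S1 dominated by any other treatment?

No

S2: worse on duration (17 vs 3).
S3: worse on duration (24 vs 3).
S4: worse on duration (24 vs 3).
S5: worse on duration (5 vs 3).
S6: worse on duration (17 vs 3).
S7: worse on duration (16 vs 3).
S8: worse on duration (7 vs 3).
No option is at least as good as S1 on every objective and strictly better on one.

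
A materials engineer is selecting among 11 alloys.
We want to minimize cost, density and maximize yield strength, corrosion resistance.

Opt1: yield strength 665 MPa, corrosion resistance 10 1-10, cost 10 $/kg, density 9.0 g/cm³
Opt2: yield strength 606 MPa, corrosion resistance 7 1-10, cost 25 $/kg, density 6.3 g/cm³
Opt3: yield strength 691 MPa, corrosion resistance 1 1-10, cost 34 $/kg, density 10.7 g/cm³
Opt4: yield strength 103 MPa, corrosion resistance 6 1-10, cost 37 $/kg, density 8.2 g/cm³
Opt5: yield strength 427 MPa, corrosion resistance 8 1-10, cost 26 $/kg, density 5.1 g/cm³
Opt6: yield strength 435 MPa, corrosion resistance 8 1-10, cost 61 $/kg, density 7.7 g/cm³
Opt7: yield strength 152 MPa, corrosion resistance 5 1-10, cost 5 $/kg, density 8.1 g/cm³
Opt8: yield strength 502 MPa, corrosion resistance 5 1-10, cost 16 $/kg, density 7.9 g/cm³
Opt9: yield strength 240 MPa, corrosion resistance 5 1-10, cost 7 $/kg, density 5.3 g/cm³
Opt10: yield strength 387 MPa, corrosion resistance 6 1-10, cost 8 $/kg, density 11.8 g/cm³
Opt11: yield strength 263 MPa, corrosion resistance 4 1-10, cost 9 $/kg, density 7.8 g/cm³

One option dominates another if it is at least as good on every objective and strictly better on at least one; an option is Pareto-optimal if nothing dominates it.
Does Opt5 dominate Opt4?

Opt5 vs Opt4: yield strength 427≥103, corrosion resistance 8≥6, cost 26≤37, density 5.1≤8.2 — Opt5 is at least as good on every objective with at least one strict improvement.

Yes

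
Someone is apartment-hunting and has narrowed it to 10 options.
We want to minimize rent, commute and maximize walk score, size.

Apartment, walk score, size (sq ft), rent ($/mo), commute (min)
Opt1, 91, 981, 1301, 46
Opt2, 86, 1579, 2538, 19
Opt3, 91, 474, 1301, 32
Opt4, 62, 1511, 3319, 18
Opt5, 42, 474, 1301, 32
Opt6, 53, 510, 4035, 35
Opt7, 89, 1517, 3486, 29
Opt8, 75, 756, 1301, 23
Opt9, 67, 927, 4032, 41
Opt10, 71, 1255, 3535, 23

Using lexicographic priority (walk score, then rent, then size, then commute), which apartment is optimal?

Opt1

First maximize walk score: best is 91, kept {Opt1, Opt3}.
Then minimize rent: best is 1301, kept {Opt1, Opt3}.
Then maximize size: best is 981, kept {Opt1}.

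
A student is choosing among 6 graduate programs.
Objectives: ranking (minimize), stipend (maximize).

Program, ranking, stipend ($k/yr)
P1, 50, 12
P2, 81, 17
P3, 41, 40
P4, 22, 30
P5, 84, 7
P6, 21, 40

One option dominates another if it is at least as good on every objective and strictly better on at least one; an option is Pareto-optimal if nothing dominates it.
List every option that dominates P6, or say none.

none

P1: worse on ranking (50 vs 21).
P2: worse on ranking (81 vs 21).
P3: worse on ranking (41 vs 21).
P4: worse on ranking (22 vs 21).
P5: worse on ranking (84 vs 21).
No option dominates P6.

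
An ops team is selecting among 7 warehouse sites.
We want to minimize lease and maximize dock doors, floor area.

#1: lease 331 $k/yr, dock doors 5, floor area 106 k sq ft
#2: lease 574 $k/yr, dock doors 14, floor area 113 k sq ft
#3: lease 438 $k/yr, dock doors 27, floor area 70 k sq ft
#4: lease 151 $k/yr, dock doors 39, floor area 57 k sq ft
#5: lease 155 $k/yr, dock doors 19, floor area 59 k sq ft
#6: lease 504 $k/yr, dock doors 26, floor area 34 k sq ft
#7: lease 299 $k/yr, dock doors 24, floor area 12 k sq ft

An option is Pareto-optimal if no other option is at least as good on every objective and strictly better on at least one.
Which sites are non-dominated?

#1, #2, #3, #4, #5

#1: not dominated.
#2: not dominated (best floor area).
#3: not dominated.
#4: not dominated (best lease).
#5: not dominated.
#6: dominated by #3 (lease 438≤504, dock doors 27≥26, floor area 70≥34).
#7: dominated by #4 (lease 151≤299, dock doors 39≥24, floor area 57≥12).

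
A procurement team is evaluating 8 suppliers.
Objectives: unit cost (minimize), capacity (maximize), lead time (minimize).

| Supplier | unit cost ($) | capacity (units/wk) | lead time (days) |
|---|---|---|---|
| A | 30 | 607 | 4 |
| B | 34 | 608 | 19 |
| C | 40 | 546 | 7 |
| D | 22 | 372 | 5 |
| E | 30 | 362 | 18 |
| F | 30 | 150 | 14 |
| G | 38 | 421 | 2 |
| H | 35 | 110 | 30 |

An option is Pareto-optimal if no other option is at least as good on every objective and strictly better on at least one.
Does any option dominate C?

A vs C: unit cost 30≤40, capacity 607≥546, lead time 4≤7 — A is at least as good on every objective and strictly better on at least one, so A dominates C.

Yes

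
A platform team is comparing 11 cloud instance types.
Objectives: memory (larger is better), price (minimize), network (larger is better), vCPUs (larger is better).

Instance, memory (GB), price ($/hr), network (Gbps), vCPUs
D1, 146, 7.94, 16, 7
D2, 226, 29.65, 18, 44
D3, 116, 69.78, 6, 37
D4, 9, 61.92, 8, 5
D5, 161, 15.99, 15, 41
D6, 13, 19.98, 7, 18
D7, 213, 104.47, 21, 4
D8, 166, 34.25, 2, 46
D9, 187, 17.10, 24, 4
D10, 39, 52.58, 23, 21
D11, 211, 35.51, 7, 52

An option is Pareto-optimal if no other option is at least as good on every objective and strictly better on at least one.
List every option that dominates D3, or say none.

D2: memory 226≥116, price 29.65≤69.78, network 18≥6, vCPUs 44≥37 — dominates D3.
D5: memory 161≥116, price 15.99≤69.78, network 15≥6, vCPUs 41≥37 — dominates D3.
D11: memory 211≥116, price 35.51≤69.78, network 7≥6, vCPUs 52≥37 — dominates D3.
Others (D1, D4, D6, D7, D8, D9, D10) are each worse than D3 on at least one objective.

D2, D5, D11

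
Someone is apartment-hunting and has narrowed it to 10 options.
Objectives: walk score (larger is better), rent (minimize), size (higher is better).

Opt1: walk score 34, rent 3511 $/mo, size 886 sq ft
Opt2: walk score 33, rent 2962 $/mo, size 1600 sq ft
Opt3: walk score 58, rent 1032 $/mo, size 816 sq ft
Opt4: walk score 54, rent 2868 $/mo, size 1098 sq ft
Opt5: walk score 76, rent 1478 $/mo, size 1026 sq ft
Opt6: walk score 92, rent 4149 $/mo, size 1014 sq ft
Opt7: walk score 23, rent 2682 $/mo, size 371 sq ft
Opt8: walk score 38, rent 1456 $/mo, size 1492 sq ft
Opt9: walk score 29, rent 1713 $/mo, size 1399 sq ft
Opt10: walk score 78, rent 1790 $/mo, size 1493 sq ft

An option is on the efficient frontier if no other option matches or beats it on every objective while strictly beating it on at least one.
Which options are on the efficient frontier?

Opt1: dominated by Opt4 (walk score 54≥34, rent 2868≤3511, size 1098≥886).
Opt2: not dominated (best size).
Opt3: not dominated (best rent).
Opt4: dominated by Opt10 (walk score 78≥54, rent 1790≤2868, size 1493≥1098).
Opt5: not dominated.
Opt6: not dominated (best walk score).
Opt7: dominated by Opt3 (walk score 58≥23, rent 1032≤2682, size 816≥371).
Opt8: not dominated.
Opt9: dominated by Opt8 (walk score 38≥29, rent 1456≤1713, size 1492≥1399).
Opt10: not dominated.

Opt2, Opt3, Opt5, Opt6, Opt8, Opt10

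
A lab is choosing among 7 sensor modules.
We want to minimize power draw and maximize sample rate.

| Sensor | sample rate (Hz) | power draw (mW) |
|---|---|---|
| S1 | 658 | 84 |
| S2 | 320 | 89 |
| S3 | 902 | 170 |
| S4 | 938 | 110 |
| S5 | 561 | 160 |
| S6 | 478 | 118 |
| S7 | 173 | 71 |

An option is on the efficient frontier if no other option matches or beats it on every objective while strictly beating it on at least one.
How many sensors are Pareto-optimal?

3

S1: not dominated.
S2: dominated by S1 (sample rate 658≥320, power draw 84≤89).
S3: dominated by S4 (sample rate 938≥902, power draw 110≤170).
S4: not dominated (best sample rate).
S5: dominated by S1 (sample rate 658≥561, power draw 84≤160).
S6: dominated by S1 (sample rate 658≥478, power draw 84≤118).
S7: not dominated (best power draw).
Pareto-optimal: S1, S4, S7 → 3.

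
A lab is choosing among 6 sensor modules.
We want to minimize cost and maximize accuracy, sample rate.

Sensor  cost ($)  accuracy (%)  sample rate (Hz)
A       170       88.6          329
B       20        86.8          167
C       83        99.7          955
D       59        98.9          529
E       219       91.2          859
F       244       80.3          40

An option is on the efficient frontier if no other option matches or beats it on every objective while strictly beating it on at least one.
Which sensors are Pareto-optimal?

B, C, D

A: dominated by C (cost 83≤170, accuracy 99.7≥88.6, sample rate 955≥329).
B: not dominated (best cost).
C: not dominated (best accuracy).
D: not dominated.
E: dominated by C (cost 83≤219, accuracy 99.7≥91.2, sample rate 955≥859).
F: dominated by A (cost 170≤244, accuracy 88.6≥80.3, sample rate 329≥40).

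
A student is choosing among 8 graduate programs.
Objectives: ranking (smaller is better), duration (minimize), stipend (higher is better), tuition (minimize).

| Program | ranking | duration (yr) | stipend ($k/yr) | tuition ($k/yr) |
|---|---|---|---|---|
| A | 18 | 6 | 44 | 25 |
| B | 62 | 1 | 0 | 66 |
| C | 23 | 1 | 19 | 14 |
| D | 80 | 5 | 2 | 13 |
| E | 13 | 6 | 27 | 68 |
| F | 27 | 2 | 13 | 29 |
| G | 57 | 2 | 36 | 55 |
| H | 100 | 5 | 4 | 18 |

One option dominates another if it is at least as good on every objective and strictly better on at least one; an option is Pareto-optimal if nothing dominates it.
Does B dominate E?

B vs E: B is worse on ranking (62 vs 13), so it does not dominate E.

No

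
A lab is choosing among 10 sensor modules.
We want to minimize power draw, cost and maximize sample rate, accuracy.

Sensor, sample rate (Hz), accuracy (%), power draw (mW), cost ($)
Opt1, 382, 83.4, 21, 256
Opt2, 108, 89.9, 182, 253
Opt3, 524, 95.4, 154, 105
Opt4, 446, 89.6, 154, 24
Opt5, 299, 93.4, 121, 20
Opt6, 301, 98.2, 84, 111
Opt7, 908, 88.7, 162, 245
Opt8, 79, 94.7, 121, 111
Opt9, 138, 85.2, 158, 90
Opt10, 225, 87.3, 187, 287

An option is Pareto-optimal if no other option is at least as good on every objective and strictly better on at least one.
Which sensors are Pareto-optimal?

Opt1: not dominated (best power draw).
Opt2: dominated by Opt3 (sample rate 524≥108, accuracy 95.4≥89.9, power draw 154≤182, cost 105≤253).
Opt3: not dominated.
Opt4: not dominated.
Opt5: not dominated (best cost).
Opt6: not dominated (best accuracy).
Opt7: not dominated (best sample rate).
Opt8: dominated by Opt6 (sample rate 301≥79, accuracy 98.2≥94.7, power draw 84≤121, cost 111≤111).
Opt9: dominated by Opt4 (sample rate 446≥138, accuracy 89.6≥85.2, power draw 154≤158, cost 24≤90).
Opt10: dominated by Opt3 (sample rate 524≥225, accuracy 95.4≥87.3, power draw 154≤187, cost 105≤287).

Opt1, Opt3, Opt4, Opt5, Opt6, Opt7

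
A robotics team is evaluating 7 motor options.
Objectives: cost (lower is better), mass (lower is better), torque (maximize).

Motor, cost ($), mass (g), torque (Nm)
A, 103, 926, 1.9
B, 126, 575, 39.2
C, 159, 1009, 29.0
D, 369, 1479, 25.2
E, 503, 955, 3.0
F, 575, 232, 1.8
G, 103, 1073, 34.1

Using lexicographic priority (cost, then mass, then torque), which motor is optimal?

A

First minimize cost: best is 103, kept {A, G}.
Then minimize mass: best is 926, kept {A}.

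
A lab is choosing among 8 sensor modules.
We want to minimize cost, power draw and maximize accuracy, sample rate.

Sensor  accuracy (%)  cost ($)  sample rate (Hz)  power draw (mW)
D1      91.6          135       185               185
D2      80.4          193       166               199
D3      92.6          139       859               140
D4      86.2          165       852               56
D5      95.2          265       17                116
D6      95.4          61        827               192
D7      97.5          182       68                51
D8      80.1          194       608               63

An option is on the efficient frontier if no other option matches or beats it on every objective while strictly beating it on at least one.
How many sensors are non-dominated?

D1: not dominated.
D2: dominated by D1 (accuracy 91.6≥80.4, cost 135≤193, sample rate 185≥166, power draw 185≤199).
D3: not dominated (best sample rate).
D4: not dominated.
D5: dominated by D7 (accuracy 97.5≥95.2, cost 182≤265, sample rate 68≥17, power draw 51≤116).
D6: not dominated (best cost).
D7: not dominated (best accuracy).
D8: dominated by D4 (accuracy 86.2≥80.1, cost 165≤194, sample rate 852≥608, power draw 56≤63).
Pareto-optimal: D1, D3, D4, D6, D7 → 5.

5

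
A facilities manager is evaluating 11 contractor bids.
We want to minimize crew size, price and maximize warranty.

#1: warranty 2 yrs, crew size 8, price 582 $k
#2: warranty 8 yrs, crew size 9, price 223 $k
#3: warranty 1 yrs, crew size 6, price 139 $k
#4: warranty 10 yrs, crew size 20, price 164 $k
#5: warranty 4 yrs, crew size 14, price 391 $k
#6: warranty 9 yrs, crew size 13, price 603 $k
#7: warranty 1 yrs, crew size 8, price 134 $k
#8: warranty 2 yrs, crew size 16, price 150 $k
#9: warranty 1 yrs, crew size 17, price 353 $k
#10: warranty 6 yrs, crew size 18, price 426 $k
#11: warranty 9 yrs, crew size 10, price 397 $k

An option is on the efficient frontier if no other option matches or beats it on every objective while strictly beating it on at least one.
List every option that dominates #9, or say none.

#2: warranty 8≥1, crew size 9≤17, price 223≤353 — dominates #9.
#3: warranty 1≥1, crew size 6≤17, price 139≤353 — dominates #9.
#7: warranty 1≥1, crew size 8≤17, price 134≤353 — dominates #9.
#8: warranty 2≥1, crew size 16≤17, price 150≤353 — dominates #9.
Others (#1, #4, #5, #6, #10, #11) are each worse than #9 on at least one objective.

#2, #3, #7, #8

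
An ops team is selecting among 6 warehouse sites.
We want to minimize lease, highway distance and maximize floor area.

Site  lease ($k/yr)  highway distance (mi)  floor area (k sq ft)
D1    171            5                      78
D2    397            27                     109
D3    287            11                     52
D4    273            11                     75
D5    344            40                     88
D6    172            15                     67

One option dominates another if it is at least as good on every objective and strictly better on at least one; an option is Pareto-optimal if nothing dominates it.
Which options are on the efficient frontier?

D1, D2, D5

D1: not dominated (best lease).
D2: not dominated (best floor area).
D3: dominated by D1 (lease 171≤287, highway distance 5≤11, floor area 78≥52).
D4: dominated by D1 (lease 171≤273, highway distance 5≤11, floor area 78≥75).
D5: not dominated.
D6: dominated by D1 (lease 171≤172, highway distance 5≤15, floor area 78≥67).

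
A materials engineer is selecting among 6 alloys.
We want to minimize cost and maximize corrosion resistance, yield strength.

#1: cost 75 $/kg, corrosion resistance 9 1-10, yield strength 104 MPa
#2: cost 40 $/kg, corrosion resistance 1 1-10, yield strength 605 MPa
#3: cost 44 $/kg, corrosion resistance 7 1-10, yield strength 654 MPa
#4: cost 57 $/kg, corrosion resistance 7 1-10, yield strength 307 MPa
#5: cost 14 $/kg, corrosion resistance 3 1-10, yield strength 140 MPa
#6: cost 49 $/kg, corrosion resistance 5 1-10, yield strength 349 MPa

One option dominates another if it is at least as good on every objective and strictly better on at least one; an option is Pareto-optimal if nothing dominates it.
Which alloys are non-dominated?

#1, #2, #3, #5

#1: not dominated (best corrosion resistance).
#2: not dominated.
#3: not dominated (best yield strength).
#4: dominated by #3 (cost 44≤57, corrosion resistance 7≥7, yield strength 654≥307).
#5: not dominated (best cost).
#6: dominated by #3 (cost 44≤49, corrosion resistance 7≥5, yield strength 654≥349).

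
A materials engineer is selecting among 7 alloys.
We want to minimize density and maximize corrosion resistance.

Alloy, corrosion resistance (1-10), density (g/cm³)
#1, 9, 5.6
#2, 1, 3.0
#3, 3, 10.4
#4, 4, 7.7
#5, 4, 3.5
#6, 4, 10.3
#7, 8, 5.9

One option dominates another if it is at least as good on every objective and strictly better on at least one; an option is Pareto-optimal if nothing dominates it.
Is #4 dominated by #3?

No

#3 vs #4: #3 is worse on corrosion resistance (3 vs 4), so it does not dominate #4.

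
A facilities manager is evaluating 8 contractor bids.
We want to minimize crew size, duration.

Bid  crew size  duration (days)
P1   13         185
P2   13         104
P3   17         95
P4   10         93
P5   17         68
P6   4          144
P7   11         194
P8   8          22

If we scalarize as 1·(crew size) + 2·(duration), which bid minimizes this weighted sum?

P8

P1: 1·13 + 2·185 = 383
P2: 1·13 + 2·104 = 221
P3: 1·17 + 2·95 = 207
P4: 1·10 + 2·93 = 196
P5: 1·17 + 2·68 = 153
P6: 1·4 + 2·144 = 292
P7: 1·11 + 2·194 = 399
P8: 1·8 + 2·22 = 52
Lowest: P8 at 52.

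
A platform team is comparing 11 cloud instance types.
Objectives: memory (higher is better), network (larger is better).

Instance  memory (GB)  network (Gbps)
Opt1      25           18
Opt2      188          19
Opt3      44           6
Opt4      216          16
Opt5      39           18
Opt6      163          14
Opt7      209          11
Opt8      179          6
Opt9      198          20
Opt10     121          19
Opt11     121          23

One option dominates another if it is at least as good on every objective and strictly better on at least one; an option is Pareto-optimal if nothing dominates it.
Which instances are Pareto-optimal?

Opt1: dominated by Opt2 (memory 188≥25, network 19≥18).
Opt2: dominated by Opt9 (memory 198≥188, network 20≥19).
Opt3: dominated by Opt2 (memory 188≥44, network 19≥6).
Opt4: not dominated (best memory).
Opt5: dominated by Opt2 (memory 188≥39, network 19≥18).
Opt6: dominated by Opt2 (memory 188≥163, network 19≥14).
Opt7: dominated by Opt4 (memory 216≥209, network 16≥11).
Opt8: dominated by Opt2 (memory 188≥179, network 19≥6).
Opt9: not dominated.
Opt10: dominated by Opt2 (memory 188≥121, network 19≥19).
Opt11: not dominated (best network).

Opt4, Opt9, Opt11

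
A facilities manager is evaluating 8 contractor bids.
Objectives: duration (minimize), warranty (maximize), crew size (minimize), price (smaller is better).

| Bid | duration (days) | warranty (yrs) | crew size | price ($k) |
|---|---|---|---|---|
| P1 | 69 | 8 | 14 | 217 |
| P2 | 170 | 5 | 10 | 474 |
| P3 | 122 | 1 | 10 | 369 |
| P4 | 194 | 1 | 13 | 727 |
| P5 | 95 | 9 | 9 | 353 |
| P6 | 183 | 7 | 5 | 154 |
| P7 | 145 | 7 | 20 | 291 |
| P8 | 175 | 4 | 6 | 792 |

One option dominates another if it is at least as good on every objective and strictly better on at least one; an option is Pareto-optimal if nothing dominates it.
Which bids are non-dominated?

P1, P5, P6, P8

P1: not dominated (best duration).
P2: dominated by P5 (duration 95≤170, warranty 9≥5, crew size 9≤10, price 353≤474).
P3: dominated by P5 (duration 95≤122, warranty 9≥1, crew size 9≤10, price 353≤369).
P4: dominated by P2 (duration 170≤194, warranty 5≥1, crew size 10≤13, price 474≤727).
P5: not dominated (best warranty).
P6: not dominated (best crew size).
P7: dominated by P1 (duration 69≤145, warranty 8≥7, crew size 14≤20, price 217≤291).
P8: not dominated.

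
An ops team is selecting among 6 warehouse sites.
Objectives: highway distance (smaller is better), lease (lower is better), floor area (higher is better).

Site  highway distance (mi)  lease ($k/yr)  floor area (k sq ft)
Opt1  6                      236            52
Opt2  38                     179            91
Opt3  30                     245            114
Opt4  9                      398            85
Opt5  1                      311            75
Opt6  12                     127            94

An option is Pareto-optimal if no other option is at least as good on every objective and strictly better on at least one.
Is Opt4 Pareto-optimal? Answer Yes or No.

Opt1: worse on floor area (52 vs 85).
Opt2: worse on highway distance (38 vs 9).
Opt3: worse on highway distance (30 vs 9).
Opt5: worse on floor area (75 vs 85).
Opt6: worse on highway distance (12 vs 9).
No option is at least as good as Opt4 on every objective and strictly better on one.

Yes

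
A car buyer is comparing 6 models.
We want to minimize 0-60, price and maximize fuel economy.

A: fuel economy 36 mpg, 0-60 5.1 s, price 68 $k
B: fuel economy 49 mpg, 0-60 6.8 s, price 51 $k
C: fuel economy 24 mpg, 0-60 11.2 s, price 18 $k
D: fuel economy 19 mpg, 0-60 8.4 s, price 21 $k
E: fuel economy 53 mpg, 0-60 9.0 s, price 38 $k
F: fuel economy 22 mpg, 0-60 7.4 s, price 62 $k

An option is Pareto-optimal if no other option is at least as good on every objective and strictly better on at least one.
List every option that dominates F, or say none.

B

B: fuel economy 49≥22, 0-60 6.8≤7.4, price 51≤62 — dominates F.
Others (A, C, D, E) are each worse than F on at least one objective.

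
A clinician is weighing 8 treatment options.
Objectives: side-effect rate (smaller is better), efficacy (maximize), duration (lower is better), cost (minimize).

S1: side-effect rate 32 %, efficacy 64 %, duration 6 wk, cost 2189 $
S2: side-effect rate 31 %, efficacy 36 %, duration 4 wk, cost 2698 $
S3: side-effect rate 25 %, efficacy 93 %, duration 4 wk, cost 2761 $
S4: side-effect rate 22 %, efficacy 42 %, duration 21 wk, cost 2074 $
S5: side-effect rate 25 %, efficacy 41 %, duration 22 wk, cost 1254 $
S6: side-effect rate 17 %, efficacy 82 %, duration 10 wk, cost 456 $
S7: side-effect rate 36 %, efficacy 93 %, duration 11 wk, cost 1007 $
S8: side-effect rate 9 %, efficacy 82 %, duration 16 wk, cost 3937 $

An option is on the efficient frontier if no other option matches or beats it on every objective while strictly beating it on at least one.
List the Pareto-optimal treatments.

S1, S2, S3, S6, S7, S8

S1: not dominated.
S2: not dominated.
S3: not dominated.
S4: dominated by S6 (side-effect rate 17≤22, efficacy 82≥42, duration 10≤21, cost 456≤2074).
S5: dominated by S6 (side-effect rate 17≤25, efficacy 82≥41, duration 10≤22, cost 456≤1254).
S6: not dominated (best cost).
S7: not dominated.
S8: not dominated (best side-effect rate).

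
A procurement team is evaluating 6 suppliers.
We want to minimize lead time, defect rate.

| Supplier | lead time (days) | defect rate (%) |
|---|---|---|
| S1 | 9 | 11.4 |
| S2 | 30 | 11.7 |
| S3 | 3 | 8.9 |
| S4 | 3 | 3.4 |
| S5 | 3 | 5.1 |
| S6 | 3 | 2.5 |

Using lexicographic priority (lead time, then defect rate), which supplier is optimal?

S6

First minimize lead time: best is 3, kept {S3, S4, S5, S6}.
Then minimize defect rate: best is 2.5, kept {S6}.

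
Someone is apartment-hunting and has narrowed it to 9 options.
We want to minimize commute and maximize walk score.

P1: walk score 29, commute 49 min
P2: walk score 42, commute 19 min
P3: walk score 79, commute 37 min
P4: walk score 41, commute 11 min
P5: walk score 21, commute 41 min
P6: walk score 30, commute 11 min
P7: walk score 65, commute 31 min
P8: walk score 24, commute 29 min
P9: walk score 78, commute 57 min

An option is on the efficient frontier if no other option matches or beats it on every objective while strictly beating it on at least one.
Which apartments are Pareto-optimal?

P1: dominated by P2 (walk score 42≥29, commute 19≤49).
P2: not dominated.
P3: not dominated (best walk score).
P4: not dominated.
P5: dominated by P2 (walk score 42≥21, commute 19≤41).
P6: dominated by P4 (walk score 41≥30, commute 11≤11).
P7: not dominated.
P8: dominated by P2 (walk score 42≥24, commute 19≤29).
P9: dominated by P3 (walk score 79≥78, commute 37≤57).

P2, P3, P4, P7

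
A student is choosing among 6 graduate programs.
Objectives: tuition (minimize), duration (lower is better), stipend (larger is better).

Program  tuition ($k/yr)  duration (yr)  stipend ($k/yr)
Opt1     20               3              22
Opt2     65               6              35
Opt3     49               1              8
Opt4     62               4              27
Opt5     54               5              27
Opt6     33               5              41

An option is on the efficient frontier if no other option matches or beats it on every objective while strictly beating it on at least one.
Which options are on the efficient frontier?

Opt1, Opt3, Opt4, Opt6

Opt1: not dominated (best tuition).
Opt2: dominated by Opt6 (tuition 33≤65, duration 5≤6, stipend 41≥35).
Opt3: not dominated (best duration).
Opt4: not dominated.
Opt5: dominated by Opt6 (tuition 33≤54, duration 5≤5, stipend 41≥27).
Opt6: not dominated (best stipend).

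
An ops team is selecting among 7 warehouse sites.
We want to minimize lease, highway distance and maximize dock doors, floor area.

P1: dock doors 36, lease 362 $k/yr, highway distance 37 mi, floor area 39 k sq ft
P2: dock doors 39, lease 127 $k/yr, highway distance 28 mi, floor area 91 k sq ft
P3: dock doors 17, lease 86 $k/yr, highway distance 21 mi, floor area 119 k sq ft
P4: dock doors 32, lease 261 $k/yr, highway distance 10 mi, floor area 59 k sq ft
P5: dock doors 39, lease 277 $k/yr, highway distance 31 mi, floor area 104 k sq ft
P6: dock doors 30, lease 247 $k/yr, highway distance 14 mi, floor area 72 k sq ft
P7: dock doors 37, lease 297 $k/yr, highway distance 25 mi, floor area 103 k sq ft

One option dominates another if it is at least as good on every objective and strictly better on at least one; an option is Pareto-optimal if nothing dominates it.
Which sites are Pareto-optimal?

P1: dominated by P2 (dock doors 39≥36, lease 127≤362, highway distance 28≤37, floor area 91≥39).
P2: not dominated.
P3: not dominated (best lease).
P4: not dominated (best highway distance).
P5: not dominated.
P6: not dominated.
P7: not dominated.

P2, P3, P4, P5, P6, P7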